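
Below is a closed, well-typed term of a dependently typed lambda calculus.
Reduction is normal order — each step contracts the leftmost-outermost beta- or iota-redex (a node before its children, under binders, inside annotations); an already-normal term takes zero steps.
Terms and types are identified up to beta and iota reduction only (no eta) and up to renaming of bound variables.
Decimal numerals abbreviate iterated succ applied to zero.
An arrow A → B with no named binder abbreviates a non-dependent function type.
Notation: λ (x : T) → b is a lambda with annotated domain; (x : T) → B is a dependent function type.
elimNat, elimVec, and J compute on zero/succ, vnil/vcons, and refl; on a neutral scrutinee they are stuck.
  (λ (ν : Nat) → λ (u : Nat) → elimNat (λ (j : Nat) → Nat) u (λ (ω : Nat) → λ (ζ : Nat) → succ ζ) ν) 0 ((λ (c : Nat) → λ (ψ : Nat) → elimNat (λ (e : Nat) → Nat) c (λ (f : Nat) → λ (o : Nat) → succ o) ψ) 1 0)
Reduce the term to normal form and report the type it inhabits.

resulting normal form:
  1
the term's type:
  Nat


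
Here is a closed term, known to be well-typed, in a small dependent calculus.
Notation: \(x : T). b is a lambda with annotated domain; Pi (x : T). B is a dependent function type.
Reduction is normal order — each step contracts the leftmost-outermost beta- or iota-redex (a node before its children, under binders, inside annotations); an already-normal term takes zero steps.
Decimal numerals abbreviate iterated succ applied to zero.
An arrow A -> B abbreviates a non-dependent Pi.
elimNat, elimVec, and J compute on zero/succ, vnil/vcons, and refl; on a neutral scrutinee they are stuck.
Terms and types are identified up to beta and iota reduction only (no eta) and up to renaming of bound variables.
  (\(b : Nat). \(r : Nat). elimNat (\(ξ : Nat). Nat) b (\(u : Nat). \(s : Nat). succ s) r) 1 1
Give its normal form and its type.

resulting normal form:
  2
the term's type:
  Nat
observation: the term reaches its normal form after 6 normal-order steps.


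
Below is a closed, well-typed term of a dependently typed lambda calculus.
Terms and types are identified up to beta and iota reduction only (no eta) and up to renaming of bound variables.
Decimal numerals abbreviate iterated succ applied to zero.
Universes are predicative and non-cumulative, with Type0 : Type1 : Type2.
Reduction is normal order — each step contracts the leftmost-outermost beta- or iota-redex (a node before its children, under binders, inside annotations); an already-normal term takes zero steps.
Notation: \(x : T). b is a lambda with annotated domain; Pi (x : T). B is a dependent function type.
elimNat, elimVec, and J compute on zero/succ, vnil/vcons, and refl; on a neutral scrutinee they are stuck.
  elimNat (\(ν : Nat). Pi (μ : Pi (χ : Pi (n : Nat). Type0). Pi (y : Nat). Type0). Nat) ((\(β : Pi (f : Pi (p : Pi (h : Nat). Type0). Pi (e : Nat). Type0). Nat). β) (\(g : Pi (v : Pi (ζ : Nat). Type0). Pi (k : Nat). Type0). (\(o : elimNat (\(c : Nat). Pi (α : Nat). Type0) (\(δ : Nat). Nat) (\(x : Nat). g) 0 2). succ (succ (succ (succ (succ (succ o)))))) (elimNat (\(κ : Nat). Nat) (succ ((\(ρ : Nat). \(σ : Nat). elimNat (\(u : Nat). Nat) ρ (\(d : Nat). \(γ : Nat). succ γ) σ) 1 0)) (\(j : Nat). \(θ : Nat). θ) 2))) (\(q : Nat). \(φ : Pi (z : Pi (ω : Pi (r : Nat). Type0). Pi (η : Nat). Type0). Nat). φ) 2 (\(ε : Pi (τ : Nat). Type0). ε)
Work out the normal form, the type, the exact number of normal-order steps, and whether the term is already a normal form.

resulting normal form:
  8
type:
  Nat
normal-order step count: 20
started in normal form: no
first redex: an elimNat iota-redex


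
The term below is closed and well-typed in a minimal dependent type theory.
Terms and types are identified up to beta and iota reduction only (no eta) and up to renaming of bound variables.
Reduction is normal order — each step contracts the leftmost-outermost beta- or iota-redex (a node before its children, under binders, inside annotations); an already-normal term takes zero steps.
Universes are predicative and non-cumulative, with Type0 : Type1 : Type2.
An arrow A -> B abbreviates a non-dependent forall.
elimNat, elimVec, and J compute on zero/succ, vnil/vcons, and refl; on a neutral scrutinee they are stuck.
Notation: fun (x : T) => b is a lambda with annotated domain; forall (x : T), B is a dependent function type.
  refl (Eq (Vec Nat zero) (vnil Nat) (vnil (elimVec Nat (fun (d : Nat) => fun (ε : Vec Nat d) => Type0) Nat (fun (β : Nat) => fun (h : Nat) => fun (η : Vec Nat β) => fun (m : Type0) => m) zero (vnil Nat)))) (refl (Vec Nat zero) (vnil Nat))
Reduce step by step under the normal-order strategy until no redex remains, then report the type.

normal-order reduction sequence:
  refl (Eq (Vec Nat zero) (vnil Nat) (vnil (elimVec Nat (fun (d : Nat) => fun (ε : Vec Nat d) => Type0) Nat (fun (β : Nat) => fun (h : Nat) => fun (η : Vec Nat β) => fun (m : Type0) => m) zero (vnil Nat)))) (refl (Vec Nat zero) (vnil Nat))
  ~> refl (Eq (Vec Nat zero) (vnil Nat) (vnil Nat)) (refl (Vec Nat zero) (vnil Nat))
inferred type:
  Eq (Eq (Vec Nat zero) (vnil Nat) (vnil Nat)) (refl (Vec Nat zero) (vnil Nat)) (refl (Vec Nat zero) (vnil Nat))


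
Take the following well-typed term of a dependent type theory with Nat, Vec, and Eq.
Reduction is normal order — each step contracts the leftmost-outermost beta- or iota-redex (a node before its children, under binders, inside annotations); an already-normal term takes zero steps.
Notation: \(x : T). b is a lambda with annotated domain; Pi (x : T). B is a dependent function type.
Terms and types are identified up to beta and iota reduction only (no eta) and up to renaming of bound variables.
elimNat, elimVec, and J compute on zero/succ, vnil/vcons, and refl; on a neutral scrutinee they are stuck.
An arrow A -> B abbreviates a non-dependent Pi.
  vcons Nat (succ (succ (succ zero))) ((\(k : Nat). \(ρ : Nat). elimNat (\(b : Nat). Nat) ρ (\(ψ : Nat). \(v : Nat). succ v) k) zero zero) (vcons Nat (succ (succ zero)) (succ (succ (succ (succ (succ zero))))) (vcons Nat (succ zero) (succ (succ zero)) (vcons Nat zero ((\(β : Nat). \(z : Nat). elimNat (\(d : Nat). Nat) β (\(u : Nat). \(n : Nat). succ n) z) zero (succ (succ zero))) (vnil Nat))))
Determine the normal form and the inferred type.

reduced normal form:
  vcons Nat (succ (succ (succ zero))) zero (vcons Nat (succ (succ zero)) (succ (succ (succ (succ (succ zero))))) (vcons Nat (succ zero) (succ (succ zero)) (vcons Nat zero (succ (succ zero)) (vnil Nat))))
the term's type:
  Vec Nat (succ (succ (succ (succ zero))))
observation: normalization takes exactly 12 steps under the normal-order strategy.


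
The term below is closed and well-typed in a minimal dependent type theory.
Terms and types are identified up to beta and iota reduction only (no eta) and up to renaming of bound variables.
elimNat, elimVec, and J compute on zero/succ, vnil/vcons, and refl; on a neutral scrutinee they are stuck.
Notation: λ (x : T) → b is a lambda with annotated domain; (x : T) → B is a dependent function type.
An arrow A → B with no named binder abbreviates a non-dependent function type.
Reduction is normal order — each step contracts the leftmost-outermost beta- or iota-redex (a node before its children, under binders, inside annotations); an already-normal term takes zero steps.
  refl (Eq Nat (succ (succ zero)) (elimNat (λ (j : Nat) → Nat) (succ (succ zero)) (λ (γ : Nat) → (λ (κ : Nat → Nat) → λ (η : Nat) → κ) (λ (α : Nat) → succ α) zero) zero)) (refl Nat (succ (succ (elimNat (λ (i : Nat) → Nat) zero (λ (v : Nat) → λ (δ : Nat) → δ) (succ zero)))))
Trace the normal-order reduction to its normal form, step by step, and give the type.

normal-order reduction:
  refl (Eq Nat (succ (succ zero)) (elimNat (λ (j : Nat) → Nat) (succ (succ zero)) (λ (γ : Nat) → (λ (κ : Nat → Nat) → λ (η : Nat) → κ) (λ (α : Nat) → succ α) zero) zero)) (refl Nat (succ (succ (elimNat (λ (i : Nat) → Nat) zero (λ (v : Nat) → λ (δ : Nat) → δ) (succ zero)))))
  ~> refl (Eq Nat (succ (succ zero)) (succ (succ zero))) (refl Nat (succ (succ (elimNat (λ (j : Nat) → Nat) zero (λ (γ : Nat) → λ (κ : Nat) → κ) (succ zero)))))
  ~> refl (Eq Nat (succ (succ zero)) (succ (succ zero))) (refl Nat (succ (succ ((λ (j : Nat) → λ (γ : Nat) → γ) zero (elimNat (λ (κ : Nat) → Nat) zero (λ (η : Nat) → λ (α : Nat) → α) zero)))))
  ~> refl (Eq Nat (succ (succ zero)) (succ (succ zero))) (refl Nat (succ (succ ((λ (j : Nat) → j) (elimNat (λ (γ : Nat) → Nat) zero (λ (κ : Nat) → λ (η : Nat) → η) zero)))))
  ~> refl (Eq Nat (succ (succ zero)) (succ (succ zero))) (refl Nat (succ (succ (elimNat (λ (j : Nat) → Nat) zero (λ (γ : Nat) → λ (κ : Nat) → κ) zero))))
  ~> refl (Eq Nat (succ (succ zero)) (succ (succ zero))) (refl Nat (succ (succ zero)))
the term's type:
  Eq (Eq Nat (succ (succ zero)) (succ (succ zero))) (refl Nat (succ (succ zero))) (refl Nat (succ (succ zero)))


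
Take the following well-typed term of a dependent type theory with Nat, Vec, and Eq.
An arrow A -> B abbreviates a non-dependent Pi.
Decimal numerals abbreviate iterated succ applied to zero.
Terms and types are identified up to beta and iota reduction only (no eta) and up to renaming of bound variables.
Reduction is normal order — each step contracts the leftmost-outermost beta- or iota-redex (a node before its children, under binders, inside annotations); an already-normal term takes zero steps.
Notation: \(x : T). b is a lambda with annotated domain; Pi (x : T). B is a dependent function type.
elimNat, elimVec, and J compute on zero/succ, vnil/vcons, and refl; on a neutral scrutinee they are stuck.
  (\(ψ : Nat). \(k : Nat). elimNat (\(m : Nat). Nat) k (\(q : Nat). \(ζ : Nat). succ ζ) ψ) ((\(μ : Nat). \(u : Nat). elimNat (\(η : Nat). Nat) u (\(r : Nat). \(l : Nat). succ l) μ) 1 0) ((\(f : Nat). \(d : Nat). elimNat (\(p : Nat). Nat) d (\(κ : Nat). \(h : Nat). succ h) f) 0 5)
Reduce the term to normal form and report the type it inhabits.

reduced normal form:
  6
the term's type:
  Nat


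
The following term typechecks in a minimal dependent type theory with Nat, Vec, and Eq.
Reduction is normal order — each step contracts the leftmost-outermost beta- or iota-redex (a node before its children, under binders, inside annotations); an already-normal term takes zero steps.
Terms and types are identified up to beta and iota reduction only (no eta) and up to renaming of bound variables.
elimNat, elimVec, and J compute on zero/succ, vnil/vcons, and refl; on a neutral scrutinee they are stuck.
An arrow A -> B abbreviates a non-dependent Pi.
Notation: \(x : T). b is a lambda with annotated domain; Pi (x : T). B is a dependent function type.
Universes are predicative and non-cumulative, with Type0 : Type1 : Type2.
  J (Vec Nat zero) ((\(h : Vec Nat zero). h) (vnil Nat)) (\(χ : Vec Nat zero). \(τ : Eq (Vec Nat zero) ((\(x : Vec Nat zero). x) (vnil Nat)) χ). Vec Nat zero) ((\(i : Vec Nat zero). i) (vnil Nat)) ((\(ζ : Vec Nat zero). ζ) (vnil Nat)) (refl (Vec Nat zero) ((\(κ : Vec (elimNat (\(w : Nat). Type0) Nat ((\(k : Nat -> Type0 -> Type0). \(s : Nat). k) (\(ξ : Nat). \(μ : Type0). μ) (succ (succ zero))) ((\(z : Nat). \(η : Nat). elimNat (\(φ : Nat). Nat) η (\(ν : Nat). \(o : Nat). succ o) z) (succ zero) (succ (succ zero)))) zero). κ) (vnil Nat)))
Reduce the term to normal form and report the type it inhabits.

reduced normal form:
  vnil Nat
the term's type:
  Vec Nat zero
observation: the first redex contracted is a J iota-redex; the normal form is reached in 2 normal-order steps.


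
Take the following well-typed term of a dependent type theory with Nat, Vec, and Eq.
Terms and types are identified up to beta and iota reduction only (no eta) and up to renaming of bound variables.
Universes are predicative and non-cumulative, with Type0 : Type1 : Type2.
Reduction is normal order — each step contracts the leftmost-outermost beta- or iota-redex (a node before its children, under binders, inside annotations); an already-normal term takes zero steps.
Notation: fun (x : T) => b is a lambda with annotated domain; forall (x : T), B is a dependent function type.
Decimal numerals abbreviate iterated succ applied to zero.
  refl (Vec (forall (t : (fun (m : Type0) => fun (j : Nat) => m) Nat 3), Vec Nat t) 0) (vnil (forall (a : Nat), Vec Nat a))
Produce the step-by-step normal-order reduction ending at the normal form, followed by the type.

normal-order reduction sequence:
  refl (Vec (forall (t : (fun (m : Type0) => fun (j : Nat) => m) Nat 3), Vec Nat t) 0) (vnil (forall (a : Nat), Vec Nat a))
  ~> refl (Vec (forall (t : (fun (m : Nat) => Nat) 3), Vec Nat t) 0) (vnil (forall (j : Nat), Vec Nat j))
  ~> refl (Vec (forall (t : Nat), Vec Nat t) 0) (vnil (forall (m : Nat), Vec Nat m))
inferred type:
  Eq (Vec (forall (t : Nat), Vec Nat t) 0) (vnil (forall (m : Nat), Vec Nat m)) (vnil (forall (j : Nat), Vec Nat j))


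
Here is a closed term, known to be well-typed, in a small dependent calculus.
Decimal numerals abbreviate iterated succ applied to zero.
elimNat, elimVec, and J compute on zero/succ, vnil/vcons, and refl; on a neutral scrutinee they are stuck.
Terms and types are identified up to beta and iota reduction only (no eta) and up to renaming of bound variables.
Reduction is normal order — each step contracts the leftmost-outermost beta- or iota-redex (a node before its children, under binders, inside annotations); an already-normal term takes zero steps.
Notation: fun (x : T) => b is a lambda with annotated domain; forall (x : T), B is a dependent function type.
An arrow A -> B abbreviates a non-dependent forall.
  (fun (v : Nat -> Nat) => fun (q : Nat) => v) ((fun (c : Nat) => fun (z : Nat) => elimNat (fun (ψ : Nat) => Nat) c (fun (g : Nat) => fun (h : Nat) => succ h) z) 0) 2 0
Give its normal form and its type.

resulting normal form:
  0
inferred type:
  Nat
observation: the term reaches its normal form after 5 normal-order steps.


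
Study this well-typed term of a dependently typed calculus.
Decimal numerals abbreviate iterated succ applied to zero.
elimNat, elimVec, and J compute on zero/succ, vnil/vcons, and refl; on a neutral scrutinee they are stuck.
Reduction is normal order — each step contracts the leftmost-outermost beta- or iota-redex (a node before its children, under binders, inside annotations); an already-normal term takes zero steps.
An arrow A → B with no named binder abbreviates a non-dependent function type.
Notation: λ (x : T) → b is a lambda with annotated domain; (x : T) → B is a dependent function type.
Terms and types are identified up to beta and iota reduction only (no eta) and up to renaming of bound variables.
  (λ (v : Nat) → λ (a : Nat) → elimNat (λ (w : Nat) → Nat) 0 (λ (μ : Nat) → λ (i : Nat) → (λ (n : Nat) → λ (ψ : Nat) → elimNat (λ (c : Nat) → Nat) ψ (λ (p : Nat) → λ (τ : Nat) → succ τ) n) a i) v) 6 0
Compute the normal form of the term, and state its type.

reduced normal form:
  0
type:
  Nat
observation: contracting a beta-redex first, the term normalizes in 39 steps.


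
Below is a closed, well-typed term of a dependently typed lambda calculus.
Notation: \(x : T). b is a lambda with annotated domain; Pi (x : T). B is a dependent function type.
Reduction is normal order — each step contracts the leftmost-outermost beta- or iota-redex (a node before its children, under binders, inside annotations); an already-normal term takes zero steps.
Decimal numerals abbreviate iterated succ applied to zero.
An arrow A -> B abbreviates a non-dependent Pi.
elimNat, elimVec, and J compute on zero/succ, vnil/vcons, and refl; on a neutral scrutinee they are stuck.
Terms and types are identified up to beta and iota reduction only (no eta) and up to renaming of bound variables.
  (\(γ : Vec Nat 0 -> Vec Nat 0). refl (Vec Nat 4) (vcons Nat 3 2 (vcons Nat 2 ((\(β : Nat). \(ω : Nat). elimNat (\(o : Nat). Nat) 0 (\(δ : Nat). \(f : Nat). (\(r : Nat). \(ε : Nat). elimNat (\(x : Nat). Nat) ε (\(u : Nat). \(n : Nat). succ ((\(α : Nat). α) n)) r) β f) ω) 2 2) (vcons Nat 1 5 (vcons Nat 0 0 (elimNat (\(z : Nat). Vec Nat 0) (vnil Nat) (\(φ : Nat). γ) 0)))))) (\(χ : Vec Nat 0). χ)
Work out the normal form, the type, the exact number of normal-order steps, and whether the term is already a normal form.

reduced normal form:
  refl (Vec Nat 4) (vcons Nat 3 2 (vcons Nat 2 4 (vcons Nat 1 5 (vcons Nat 0 0 (vnil Nat)))))
the term's type:
  Eq (Vec Nat 4) (vcons Nat 3 2 (vcons Nat 2 4 (vcons Nat 1 5 (vcons Nat 0 0 (vnil Nat))))) (vcons Nat 3 2 (vcons Nat 2 4 (vcons Nat 1 5 (vcons Nat 0 0 (vnil Nat)))))
reduction steps (normal order): 33
already normal: no
first redex: a beta-redex


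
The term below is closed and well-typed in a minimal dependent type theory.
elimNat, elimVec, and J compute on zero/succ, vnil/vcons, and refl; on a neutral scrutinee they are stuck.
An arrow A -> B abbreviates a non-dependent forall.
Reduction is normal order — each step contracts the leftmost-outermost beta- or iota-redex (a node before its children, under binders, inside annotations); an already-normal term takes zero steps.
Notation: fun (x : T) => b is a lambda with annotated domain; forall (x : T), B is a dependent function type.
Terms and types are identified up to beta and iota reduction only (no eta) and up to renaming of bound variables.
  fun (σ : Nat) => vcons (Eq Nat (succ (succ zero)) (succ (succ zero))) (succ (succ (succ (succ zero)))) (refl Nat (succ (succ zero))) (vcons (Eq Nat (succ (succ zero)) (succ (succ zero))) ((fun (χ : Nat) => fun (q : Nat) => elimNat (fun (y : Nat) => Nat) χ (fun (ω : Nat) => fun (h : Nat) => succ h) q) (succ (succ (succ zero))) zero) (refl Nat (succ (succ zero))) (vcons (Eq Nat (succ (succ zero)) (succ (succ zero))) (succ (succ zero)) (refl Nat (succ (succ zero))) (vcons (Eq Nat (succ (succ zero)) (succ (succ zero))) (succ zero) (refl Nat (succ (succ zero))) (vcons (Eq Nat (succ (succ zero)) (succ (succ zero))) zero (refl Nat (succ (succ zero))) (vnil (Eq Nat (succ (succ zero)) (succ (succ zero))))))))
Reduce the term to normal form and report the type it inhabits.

normal form:
  fun (σ : Nat) => vcons (Eq Nat (succ (succ zero)) (succ (succ zero))) (succ (succ (succ (succ zero)))) (refl Nat (succ (succ zero))) (vcons (Eq Nat (succ (succ zero)) (succ (succ zero))) (succ (succ (succ zero))) (refl Nat (succ (succ zero))) (vcons (Eq Nat (succ (succ zero)) (succ (succ zero))) (succ (succ zero)) (refl Nat (succ (succ zero))) (vcons (Eq Nat (succ (succ zero)) (succ (succ zero))) (succ zero) (refl Nat (succ (succ zero))) (vcons (Eq Nat (succ (succ zero)) (succ (succ zero))) zero (refl Nat (succ (succ zero))) (vnil (Eq Nat (succ (succ zero)) (succ (succ zero))))))))
type:
  Nat -> Vec (Eq Nat (succ (succ zero)) (succ (succ zero))) (succ (succ (succ (succ (succ zero)))))


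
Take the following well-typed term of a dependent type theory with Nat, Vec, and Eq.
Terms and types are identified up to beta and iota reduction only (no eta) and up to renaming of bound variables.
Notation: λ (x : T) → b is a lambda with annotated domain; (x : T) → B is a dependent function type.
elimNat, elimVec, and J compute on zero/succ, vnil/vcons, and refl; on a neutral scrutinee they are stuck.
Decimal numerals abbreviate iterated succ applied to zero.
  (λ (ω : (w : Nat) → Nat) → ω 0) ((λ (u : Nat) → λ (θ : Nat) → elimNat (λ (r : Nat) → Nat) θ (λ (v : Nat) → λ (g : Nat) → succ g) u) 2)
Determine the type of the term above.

inferred type:
  Nat


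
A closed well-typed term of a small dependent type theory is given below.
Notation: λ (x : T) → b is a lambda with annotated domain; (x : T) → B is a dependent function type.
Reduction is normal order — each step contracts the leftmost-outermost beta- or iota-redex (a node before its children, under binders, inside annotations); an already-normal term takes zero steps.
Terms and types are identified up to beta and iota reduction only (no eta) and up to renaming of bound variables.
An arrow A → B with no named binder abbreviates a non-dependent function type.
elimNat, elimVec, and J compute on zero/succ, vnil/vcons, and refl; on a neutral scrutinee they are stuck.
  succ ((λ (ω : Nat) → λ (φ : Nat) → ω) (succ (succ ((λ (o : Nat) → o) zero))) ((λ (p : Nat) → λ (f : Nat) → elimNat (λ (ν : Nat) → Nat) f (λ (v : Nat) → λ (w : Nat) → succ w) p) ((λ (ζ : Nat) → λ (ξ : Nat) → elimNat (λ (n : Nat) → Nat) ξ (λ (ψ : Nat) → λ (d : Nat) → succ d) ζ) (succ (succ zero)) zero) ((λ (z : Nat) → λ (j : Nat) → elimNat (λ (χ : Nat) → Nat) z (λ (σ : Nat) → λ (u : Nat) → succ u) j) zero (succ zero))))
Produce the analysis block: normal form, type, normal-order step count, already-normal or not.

resulting normal form:
  succ (succ (succ zero))
type:
  Nat
steps to reach normal form (normal order): 3
started in normal form: no
first redex: a beta-redex


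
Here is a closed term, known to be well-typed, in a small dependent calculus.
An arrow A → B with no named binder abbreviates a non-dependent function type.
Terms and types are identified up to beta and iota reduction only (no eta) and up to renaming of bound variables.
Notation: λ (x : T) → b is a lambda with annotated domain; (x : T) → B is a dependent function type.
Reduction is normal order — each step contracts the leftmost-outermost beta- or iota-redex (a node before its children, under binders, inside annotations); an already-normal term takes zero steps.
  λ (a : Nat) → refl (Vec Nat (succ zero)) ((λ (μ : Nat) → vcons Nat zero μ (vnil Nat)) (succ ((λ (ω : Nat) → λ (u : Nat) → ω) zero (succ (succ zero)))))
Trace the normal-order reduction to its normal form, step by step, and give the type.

normal-order reduction:
  λ (a : Nat) → refl (Vec Nat (succ zero)) ((λ (μ : Nat) → vcons Nat zero μ (vnil Nat)) (succ ((λ (ω : Nat) → λ (u : Nat) → ω) zero (succ (succ zero)))))
  ~> λ (a : Nat) → refl (Vec Nat (succ zero)) (vcons Nat zero (succ ((λ (μ : Nat) → λ (ω : Nat) → μ) zero (succ (succ zero)))) (vnil Nat))
  ~> λ (a : Nat) → refl (Vec Nat (succ zero)) (vcons Nat zero (succ ((λ (μ : Nat) → zero) (succ (succ zero)))) (vnil Nat))
  ~> λ (a : Nat) → refl (Vec Nat (succ zero)) (vcons Nat zero (succ zero) (vnil Nat))
inferred type:
  Nat → Eq (Vec Nat (succ zero)) (vcons Nat zero (succ zero) (vnil Nat)) (vcons Nat zero (succ zero) (vnil Nat))


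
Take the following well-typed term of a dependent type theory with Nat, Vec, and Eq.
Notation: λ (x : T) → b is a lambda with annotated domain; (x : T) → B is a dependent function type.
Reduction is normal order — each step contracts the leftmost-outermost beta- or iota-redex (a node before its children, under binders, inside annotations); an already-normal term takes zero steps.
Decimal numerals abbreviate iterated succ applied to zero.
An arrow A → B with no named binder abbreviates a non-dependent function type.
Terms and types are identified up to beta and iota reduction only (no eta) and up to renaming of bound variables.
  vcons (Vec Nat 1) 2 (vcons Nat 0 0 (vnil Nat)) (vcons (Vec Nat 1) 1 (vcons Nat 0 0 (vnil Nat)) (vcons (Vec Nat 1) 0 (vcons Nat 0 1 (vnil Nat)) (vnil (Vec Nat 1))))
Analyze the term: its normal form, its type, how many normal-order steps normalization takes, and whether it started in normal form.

reduced normal form:
  vcons (Vec Nat 1) 2 (vcons Nat 0 0 (vnil Nat)) (vcons (Vec Nat 1) 1 (vcons Nat 0 0 (vnil Nat)) (vcons (Vec Nat 1) 0 (vcons Nat 0 1 (vnil Nat)) (vnil (Vec Nat 1))))
inferred type:
  Vec (Vec Nat 1) 3
normal-order step count: 0
started in normal form: yes


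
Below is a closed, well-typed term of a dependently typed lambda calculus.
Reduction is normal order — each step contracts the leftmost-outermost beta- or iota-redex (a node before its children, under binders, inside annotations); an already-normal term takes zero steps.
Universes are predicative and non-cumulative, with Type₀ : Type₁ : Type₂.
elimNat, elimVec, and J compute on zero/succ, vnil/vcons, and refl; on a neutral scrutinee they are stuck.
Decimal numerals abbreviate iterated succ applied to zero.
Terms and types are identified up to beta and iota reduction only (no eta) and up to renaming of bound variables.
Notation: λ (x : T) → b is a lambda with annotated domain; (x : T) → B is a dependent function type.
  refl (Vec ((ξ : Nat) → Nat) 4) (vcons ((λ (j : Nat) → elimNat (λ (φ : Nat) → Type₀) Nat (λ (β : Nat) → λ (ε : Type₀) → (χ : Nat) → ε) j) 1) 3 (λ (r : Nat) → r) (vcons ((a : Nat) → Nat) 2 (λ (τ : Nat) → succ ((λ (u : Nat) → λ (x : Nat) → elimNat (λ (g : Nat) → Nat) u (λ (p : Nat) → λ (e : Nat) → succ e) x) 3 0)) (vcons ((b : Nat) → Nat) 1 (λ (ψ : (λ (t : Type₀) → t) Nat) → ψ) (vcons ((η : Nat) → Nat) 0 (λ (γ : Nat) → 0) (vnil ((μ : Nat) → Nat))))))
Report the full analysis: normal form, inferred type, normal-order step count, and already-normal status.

reduced normal form:
  refl (Vec ((ξ : Nat) → Nat) 4) (vcons ((j : Nat) → Nat) 3 (λ (φ : Nat) → φ) (vcons ((β : Nat) → Nat) 2 (λ (ε : Nat) → 4) (vcons ((χ : Nat) → Nat) 1 (λ (r : Nat) → r) (vcons ((a : Nat) → Nat) 0 (λ (τ : Nat) → 0) (vnil ((u : Nat) → Nat))))))
type:
  Eq (Vec ((ξ : Nat) → Nat) 4) (vcons ((j : Nat) → Nat) 3 (λ (φ : Nat) → φ) (vcons ((β : Nat) → Nat) 2 (λ (ε : Nat) → 4) (vcons ((χ : Nat) → Nat) 1 (λ (r : Nat) → r) (vcons ((a : Nat) → Nat) 0 (λ (τ : Nat) → 0) (vnil ((u : Nat) → Nat)))))) (vcons ((x : Nat) → Nat) 3 (λ (g : Nat) → g) (vcons ((p : Nat) → Nat) 2 (λ (e : Nat) → 4) (vcons ((b : Nat) → Nat) 1 (λ (ψ : Nat) → ψ) (vcons ((t : Nat) → Nat) 0 (λ (η : Nat) → 0) (vnil ((γ : Nat) → Nat))))))
steps to reach normal form (normal order): 9
started in normal form: no
first redex: a beta-redex


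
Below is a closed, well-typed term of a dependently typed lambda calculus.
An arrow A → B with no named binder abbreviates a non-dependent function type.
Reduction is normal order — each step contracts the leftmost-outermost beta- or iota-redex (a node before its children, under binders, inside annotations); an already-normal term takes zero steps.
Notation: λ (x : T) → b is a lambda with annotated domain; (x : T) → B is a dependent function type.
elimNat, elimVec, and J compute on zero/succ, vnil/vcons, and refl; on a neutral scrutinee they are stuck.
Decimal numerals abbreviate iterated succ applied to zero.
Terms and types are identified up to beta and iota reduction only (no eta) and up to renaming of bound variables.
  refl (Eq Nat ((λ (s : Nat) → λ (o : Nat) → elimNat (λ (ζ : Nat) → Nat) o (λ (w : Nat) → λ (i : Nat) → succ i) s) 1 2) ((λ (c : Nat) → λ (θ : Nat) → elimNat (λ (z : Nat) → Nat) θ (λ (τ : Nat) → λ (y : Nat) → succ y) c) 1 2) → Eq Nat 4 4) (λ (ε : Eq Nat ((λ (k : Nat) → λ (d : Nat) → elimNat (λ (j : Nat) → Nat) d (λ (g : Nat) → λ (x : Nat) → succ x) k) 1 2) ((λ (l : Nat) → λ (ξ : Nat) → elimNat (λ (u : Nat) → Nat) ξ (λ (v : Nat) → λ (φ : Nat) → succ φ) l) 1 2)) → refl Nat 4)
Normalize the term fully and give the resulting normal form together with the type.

reduced normal form:
  refl (Eq Nat 3 3 → Eq Nat 4 4) (λ (s : Eq Nat 3 3) → refl Nat 4)
type:
  Eq (Eq Nat 3 3 → Eq Nat 4 4) (λ (s : Eq Nat 3 3) → refl Nat 4) (λ (o : Eq Nat 3 3) → refl Nat 4)


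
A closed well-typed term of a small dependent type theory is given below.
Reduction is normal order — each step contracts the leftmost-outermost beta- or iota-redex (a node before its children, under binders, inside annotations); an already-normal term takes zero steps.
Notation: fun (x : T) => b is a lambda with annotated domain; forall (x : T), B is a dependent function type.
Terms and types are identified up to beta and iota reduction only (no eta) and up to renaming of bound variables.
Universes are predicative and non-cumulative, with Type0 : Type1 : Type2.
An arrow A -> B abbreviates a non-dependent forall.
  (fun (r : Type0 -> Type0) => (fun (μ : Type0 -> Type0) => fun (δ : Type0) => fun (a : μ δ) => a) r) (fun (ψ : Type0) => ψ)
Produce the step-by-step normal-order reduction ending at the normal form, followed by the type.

normal-order reduction:
  (fun (r : Type0 -> Type0) => (fun (μ : Type0 -> Type0) => fun (δ : Type0) => fun (a : μ δ) => a) r) (fun (ψ : Type0) => ψ)
  ~> (fun (r : Type0 -> Type0) => fun (μ : Type0) => fun (δ : r μ) => δ) (fun (a : Type0) => a)
  ~> fun (r : Type0) => fun (μ : (fun (δ : Type0) => δ) r) => μ
  ~> fun (r : Type0) => fun (μ : r) => μ
the term's type:
  forall (r : Type0), r -> r


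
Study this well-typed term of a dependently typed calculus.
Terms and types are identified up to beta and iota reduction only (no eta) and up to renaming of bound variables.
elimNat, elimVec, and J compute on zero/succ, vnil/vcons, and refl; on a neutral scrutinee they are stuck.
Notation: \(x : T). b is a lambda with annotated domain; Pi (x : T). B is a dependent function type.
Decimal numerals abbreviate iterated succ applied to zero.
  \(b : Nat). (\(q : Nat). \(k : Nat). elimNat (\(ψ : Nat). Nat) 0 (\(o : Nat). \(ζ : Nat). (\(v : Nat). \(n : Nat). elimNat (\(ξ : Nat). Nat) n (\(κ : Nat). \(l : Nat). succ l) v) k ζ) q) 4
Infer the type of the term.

type:
  Pi (b : Nat). Pi (q : Nat). Nat


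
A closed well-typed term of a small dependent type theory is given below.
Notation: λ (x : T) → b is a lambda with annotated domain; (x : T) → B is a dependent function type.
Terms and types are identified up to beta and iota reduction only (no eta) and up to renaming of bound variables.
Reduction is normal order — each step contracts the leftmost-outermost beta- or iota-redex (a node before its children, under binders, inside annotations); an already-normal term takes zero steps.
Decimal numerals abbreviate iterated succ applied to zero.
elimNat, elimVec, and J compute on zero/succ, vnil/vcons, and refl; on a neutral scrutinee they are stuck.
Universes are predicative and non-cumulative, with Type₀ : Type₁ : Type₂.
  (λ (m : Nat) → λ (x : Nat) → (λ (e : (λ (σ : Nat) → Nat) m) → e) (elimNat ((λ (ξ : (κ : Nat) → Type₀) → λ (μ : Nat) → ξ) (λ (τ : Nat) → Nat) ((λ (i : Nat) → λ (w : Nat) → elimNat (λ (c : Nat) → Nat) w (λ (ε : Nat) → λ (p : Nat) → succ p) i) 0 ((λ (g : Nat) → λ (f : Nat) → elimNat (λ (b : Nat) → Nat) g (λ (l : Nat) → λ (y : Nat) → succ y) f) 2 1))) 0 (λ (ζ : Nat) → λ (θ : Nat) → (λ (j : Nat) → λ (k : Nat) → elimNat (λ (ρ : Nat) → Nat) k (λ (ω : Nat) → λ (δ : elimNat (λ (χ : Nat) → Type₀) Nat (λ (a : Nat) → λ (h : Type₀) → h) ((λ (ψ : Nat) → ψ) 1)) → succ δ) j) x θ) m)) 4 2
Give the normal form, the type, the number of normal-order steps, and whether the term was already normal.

normal form:
  8
inferred type:
  Nat
steps to reach normal form (normal order): 52
started in normal form: no
first redex: a beta-redex


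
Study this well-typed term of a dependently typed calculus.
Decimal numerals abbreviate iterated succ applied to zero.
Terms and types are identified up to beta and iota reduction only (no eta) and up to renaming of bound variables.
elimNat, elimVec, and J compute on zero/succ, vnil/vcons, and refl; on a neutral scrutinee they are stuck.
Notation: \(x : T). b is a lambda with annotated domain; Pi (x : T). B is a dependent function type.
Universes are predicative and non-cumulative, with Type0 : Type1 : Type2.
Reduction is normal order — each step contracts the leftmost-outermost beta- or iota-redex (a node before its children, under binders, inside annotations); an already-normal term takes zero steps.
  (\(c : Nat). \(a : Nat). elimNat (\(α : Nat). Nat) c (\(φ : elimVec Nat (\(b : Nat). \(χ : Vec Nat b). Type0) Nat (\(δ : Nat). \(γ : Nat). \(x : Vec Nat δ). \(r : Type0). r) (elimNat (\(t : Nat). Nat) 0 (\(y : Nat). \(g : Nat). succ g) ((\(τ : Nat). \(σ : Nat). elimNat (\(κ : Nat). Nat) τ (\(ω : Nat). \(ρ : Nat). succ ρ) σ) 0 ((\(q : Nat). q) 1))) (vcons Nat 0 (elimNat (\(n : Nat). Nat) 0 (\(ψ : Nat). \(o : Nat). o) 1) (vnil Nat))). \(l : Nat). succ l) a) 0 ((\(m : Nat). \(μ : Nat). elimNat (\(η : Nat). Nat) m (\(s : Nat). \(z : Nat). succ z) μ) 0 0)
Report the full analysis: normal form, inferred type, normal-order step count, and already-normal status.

normal form:
  0
inferred type:
  Nat
reduction steps (normal order): 12
already normal: no
first redex: a beta-redex


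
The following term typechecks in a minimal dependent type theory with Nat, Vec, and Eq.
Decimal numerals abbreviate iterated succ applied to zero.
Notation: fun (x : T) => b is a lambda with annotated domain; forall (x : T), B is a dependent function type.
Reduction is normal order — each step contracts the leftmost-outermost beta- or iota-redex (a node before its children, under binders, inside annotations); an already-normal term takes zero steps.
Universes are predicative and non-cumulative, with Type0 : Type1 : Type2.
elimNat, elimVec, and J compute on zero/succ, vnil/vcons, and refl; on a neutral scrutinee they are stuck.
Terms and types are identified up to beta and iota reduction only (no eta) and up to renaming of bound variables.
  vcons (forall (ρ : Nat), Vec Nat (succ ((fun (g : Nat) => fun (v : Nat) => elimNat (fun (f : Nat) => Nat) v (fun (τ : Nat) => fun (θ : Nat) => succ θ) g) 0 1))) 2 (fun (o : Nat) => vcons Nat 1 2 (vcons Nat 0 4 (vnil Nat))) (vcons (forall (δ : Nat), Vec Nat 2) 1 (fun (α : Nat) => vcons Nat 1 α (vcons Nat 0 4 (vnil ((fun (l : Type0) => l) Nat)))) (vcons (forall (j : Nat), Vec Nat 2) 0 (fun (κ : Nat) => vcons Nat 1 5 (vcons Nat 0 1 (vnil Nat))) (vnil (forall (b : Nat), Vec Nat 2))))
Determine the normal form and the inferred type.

resulting normal form:
  vcons (forall (ρ : Nat), Vec Nat 2) 2 (fun (g : Nat) => vcons Nat 1 2 (vcons Nat 0 4 (vnil Nat))) (vcons (forall (v : Nat), Vec Nat 2) 1 (fun (f : Nat) => vcons Nat 1 f (vcons Nat 0 4 (vnil Nat))) (vcons (forall (τ : Nat), Vec Nat 2) 0 (fun (θ : Nat) => vcons Nat 1 5 (vcons Nat 0 1 (vnil Nat))) (vnil (forall (o : Nat), Vec Nat 2))))
type:
  Vec (forall (ρ : Nat), Vec Nat 2) 3
observation: the leftmost-outermost redex is a beta-redex, and normalization takes 4 steps.


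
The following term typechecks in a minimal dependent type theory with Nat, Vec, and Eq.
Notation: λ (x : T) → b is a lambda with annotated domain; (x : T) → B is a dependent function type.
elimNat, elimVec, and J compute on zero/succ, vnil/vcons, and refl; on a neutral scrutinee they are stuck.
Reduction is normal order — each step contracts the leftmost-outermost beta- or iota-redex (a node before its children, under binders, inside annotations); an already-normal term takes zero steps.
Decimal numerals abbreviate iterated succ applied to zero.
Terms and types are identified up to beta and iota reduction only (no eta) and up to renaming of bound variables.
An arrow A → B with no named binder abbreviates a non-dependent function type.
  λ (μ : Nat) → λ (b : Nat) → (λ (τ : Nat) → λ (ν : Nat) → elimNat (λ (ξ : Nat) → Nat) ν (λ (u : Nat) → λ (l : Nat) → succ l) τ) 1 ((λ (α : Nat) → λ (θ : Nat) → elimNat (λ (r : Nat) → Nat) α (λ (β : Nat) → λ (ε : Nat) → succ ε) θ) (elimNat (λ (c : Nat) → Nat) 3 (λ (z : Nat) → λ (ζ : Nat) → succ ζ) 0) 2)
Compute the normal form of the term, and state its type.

normal form:
  λ (μ : Nat) → λ (b : Nat) → 6
type:
  Nat → Nat → Nat


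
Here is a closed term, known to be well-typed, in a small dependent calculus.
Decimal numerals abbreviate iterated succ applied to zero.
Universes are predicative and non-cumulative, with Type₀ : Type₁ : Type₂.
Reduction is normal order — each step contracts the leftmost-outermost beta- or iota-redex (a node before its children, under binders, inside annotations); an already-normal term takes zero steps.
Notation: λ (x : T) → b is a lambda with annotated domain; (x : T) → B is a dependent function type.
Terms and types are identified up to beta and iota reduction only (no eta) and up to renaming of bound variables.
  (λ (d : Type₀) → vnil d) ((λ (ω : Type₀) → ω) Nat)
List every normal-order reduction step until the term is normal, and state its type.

normal-order reduction sequence:
  (λ (d : Type₀) → vnil d) ((λ (ω : Type₀) → ω) Nat)
  ~> vnil ((λ (d : Type₀) → d) Nat)
  ~> vnil Nat
type:
  Vec Nat 0


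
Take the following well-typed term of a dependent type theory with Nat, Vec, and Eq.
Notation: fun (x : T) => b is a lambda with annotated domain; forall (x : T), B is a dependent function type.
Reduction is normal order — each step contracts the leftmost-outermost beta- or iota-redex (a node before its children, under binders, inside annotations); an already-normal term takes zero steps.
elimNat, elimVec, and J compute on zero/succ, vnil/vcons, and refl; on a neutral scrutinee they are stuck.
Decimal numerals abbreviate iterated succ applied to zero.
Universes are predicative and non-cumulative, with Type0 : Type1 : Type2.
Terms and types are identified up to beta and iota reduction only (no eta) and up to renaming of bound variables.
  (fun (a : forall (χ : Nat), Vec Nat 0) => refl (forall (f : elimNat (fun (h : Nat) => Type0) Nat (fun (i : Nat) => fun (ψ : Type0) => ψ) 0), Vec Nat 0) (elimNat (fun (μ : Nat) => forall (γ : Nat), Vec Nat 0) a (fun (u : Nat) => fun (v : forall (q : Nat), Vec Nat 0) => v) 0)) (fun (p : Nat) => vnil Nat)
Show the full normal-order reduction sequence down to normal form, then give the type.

normal-order reduction sequence:
  (fun (a : forall (χ : Nat), Vec Nat 0) => refl (forall (f : elimNat (fun (h : Nat) => Type0) Nat (fun (i : Nat) => fun (ψ : Type0) => ψ) 0), Vec Nat 0) (elimNat (fun (μ : Nat) => forall (γ : Nat), Vec Nat 0) a (fun (u : Nat) => fun (v : forall (q : Nat), Vec Nat 0) => v) 0)) (fun (p : Nat) => vnil Nat)
  ~> refl (forall (a : elimNat (fun (χ : Nat) => Type0) Nat (fun (f : Nat) => fun (h : Type0) => h) 0), Vec Nat 0) (elimNat (fun (i : Nat) => forall (ψ : Nat), Vec Nat 0) (fun (μ : Nat) => vnil Nat) (fun (γ : Nat) => fun (u : forall (v : Nat), Vec Nat 0) => u) 0)
  ~> refl (forall (a : Nat), Vec Nat 0) (elimNat (fun (χ : Nat) => forall (f : Nat), Vec Nat 0) (fun (h : Nat) => vnil Nat) (fun (i : Nat) => fun (ψ : forall (μ : Nat), Vec Nat 0) => ψ) 0)
  ~> refl (forall (a : Nat), Vec Nat 0) (fun (χ : Nat) => vnil Nat)
inferred type:
  Eq (forall (a : Nat), Vec Nat 0) (fun (χ : Nat) => vnil Nat) (fun (f : Nat) => vnil Nat)


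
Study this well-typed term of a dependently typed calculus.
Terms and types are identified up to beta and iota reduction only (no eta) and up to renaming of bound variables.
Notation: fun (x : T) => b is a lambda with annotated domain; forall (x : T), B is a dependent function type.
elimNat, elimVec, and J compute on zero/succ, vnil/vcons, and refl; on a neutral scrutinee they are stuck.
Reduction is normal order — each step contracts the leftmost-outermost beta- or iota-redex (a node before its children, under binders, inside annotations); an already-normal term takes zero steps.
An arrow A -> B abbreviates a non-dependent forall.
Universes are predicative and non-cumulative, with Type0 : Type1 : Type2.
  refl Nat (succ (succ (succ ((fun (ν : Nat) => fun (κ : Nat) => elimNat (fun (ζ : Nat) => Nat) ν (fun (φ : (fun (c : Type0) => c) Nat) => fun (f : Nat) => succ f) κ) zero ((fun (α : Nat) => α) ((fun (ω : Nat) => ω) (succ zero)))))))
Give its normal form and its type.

reduced normal form:
  refl Nat (succ (succ (succ (succ zero))))
type:
  Eq Nat (succ (succ (succ (succ zero)))) (succ (succ (succ (succ zero))))
observation: reduction starts at a beta-redex, and 9 normal-order steps reach the normal form.


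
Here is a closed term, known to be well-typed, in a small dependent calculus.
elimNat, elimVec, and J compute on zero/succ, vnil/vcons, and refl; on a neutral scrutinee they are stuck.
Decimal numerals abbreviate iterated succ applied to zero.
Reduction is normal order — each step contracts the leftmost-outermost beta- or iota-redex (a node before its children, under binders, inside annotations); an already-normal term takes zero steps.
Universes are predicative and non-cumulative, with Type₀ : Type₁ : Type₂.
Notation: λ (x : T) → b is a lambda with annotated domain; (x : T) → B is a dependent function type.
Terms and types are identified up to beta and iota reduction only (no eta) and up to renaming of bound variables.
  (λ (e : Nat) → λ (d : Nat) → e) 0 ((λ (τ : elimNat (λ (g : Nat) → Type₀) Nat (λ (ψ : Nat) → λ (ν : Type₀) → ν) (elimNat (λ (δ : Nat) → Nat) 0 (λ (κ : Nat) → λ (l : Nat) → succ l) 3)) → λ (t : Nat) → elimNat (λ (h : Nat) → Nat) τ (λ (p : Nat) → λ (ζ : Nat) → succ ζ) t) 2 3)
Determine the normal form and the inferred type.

resulting normal form:
  0
type:
  Nat
observation: the term reaches its normal form after 2 normal-order steps.
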